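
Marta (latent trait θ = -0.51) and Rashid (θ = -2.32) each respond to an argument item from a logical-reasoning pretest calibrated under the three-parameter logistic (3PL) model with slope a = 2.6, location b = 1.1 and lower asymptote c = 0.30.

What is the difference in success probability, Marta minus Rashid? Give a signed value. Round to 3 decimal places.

0.010

P(θ) = c + (1 − c) · 1 / (1 + exp(−a(θ − b)))
P(Marta) = 0.3105  [exponent -4.1860]
P(Rashid) = 0.3001  [exponent -8.8920]
Difference = 0.3105 − 0.3001 = 0.0104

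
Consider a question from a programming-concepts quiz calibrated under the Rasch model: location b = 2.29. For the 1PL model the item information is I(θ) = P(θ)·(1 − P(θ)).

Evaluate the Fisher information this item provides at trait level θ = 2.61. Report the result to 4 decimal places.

0.2437

P = 1/(1+e^{-0.3200}) = 0.5793
P(1−P) = 0.5793 × 0.4207 = 0.2437
I = P(1−P) = 0.24371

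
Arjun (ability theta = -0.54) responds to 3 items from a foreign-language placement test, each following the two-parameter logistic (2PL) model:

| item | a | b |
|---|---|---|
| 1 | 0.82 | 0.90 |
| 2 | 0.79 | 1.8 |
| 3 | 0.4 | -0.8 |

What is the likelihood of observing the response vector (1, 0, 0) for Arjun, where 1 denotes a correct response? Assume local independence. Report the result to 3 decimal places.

P(theta) = 1 / (1 + exp(−a(theta − b)))
P_1 = 1/(1+e^{1.1808}) = 0.2349
P_2 = 1/(1+e^{1.8486}) = 0.1360
P_3 = 1/(1+e^{-0.1040}) = 0.5260
L = P_1 × (1−P_2) × (1−P_3) = 0.2349 × 0.8640 × 0.4740 = 0.09620

0.096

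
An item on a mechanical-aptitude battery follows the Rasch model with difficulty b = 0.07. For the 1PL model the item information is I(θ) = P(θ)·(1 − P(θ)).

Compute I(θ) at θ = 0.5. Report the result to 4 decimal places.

0.2388

P = 1/(1+e^{-0.4300}) = 0.6059
P(1−P) = 0.6059 × 0.3941 = 0.2388
I = P(1−P) = 0.23879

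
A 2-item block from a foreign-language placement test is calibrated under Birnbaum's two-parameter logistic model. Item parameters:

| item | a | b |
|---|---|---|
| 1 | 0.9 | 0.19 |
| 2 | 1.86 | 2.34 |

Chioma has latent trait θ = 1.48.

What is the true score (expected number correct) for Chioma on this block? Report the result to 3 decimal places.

0.930

P(θ) = 1 / (1 + exp(−a(θ − b)))
P_1 = 1/(1+e^{-1.1610}) = 0.7615
P_2 = 1/(1+e^{1.5996}) = 0.1680
E[score] = 0.7615 + 0.1680 = 0.9296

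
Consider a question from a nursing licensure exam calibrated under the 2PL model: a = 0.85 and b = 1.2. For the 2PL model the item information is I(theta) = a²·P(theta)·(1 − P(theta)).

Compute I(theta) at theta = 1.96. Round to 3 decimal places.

P = 1/(1+e^{-0.6460}) = 0.6561
P(1−P) = 0.6561 × 0.3439 = 0.2256
I = a² × P(1−P) = 0.85² × 0.2256 = 0.16302

0.163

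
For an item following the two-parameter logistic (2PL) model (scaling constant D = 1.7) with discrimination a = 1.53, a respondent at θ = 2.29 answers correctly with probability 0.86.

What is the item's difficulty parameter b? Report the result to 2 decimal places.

1.59

P(θ) = 1 / (1 + exp(−D·a(θ − b)))
logit(0.86) = ln(0.86/0.14) = 1.8153
b = θ − logit/(1.7·a) = 2.29 − 1.8153/2.6010 = 1.5921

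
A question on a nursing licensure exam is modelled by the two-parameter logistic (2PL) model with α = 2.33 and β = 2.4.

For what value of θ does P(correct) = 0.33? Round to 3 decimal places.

2.096

P(θ) = 1 / (1 + exp(−α(θ − β)))
logit = ln(0.3300/0.6700) = -0.7082
θ = β + logit/(α) = 2.4 + (-0.7082)/2.3300 = 2.0961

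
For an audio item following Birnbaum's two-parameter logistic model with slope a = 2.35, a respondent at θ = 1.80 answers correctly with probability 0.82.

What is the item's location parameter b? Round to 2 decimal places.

1.15

P(θ) = 1 / (1 + exp(−a(θ − b)))
logit(0.82) = ln(0.82/0.18) = 1.5163
b = θ − logit/(a) = 1.80 − 1.5163/2.3500 = 1.1547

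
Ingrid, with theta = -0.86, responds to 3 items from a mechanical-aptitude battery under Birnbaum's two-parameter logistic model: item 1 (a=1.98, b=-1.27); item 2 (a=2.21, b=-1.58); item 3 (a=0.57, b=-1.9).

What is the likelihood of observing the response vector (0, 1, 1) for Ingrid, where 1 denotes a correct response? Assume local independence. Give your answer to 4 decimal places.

0.1645

P(theta) = 1 / (1 + exp(−a(theta − b)))
P_1 = 1/(1+e^{-0.8118}) = 0.6925
P_2 = 1/(1+e^{-1.5912}) = 0.8308
P_3 = 1/(1+e^{-0.5928}) = 0.6440
L = (1−P_1) × P_2 × P_3 = 0.3075 × 0.8308 × 0.6440 = 0.16453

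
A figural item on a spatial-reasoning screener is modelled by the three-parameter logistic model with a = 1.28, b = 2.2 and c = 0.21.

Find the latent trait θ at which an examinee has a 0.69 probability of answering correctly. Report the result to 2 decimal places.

P(θ) = c + (1 − c) · 1 / (1 + exp(−a(θ − b)))
Remove guessing floor: (0.69 − 0.21)/(1 − 0.21) = 0.6076
logit = ln(0.6076/0.3924) = 0.4372
θ = b + logit/(a) = 2.2 + 0.4372/1.2800 = 2.5416

2.54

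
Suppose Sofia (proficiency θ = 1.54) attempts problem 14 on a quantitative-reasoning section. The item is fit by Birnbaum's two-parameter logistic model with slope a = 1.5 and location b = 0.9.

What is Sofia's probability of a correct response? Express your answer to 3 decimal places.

0.723

P(θ) = 1 / (1 + exp(−a(θ − b)))
Exponent: 1.5 × (1.54 − 0.9) = 0.9600
1/(1 + e^{-0.9600}) = 0.7231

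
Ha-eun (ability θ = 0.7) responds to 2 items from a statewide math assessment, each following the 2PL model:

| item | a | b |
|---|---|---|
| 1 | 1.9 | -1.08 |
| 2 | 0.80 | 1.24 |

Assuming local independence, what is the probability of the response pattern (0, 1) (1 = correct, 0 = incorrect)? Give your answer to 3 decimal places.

P(θ) = 1 / (1 + exp(−a(θ − b)))
P_1 = 1/(1+e^{-3.3820}) = 0.9671
P_2 = 1/(1+e^{0.4320}) = 0.3936
L = (1−P_1) × P_2 = 0.0329 × 0.3936 = 0.01294

0.013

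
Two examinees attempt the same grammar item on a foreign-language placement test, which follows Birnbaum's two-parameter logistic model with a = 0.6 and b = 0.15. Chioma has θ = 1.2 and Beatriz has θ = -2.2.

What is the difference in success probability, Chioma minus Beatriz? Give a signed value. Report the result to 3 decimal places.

0.456

P(θ) = 1 / (1 + exp(−a(θ − b)))
P(Chioma) = 0.6525  [exponent 0.6300]
P(Beatriz) = 0.1962  [exponent -1.4100]
Difference = 0.6525 − 0.1962 = 0.4563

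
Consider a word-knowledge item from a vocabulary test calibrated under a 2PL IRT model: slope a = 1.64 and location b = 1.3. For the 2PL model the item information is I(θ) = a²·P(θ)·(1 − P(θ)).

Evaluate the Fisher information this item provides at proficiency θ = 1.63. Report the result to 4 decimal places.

0.6255

P = 1/(1+e^{-0.5412}) = 0.6321
P(1−P) = 0.6321 × 0.3679 = 0.2326
I = a² × P(1−P) = 1.64² × 0.2326 = 0.62547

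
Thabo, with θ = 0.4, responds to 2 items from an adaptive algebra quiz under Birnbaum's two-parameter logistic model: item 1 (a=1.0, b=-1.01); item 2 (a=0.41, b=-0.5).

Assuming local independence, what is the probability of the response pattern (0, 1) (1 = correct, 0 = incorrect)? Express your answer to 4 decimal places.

P(θ) = 1 / (1 + exp(−a(θ − b)))
P_1 = 1/(1+e^{-1.4100}) = 0.8038
P_2 = 1/(1+e^{-0.3690}) = 0.5912
L = (1−P_1) × P_2 = 0.1962 × 0.5912 = 0.11602

0.1160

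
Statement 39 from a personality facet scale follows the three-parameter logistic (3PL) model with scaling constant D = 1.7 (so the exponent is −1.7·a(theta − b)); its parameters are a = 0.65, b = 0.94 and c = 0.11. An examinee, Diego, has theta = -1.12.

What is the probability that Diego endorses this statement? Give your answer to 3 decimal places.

0.193

P(theta) = c + (1 − c) · 1 / (1 + exp(−D·a(theta − b)))
Exponent: 1.7 × 0.65 × (-1.12 − 0.94) = -2.2763
1/(1 + e^{2.2763}) = 0.0931
P = 0.11 + 0.89 × 0.0931 = 0.1929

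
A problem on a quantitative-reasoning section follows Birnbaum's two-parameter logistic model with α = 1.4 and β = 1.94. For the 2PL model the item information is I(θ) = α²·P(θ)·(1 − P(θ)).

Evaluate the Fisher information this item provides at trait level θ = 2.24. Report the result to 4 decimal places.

P = 1/(1+e^{-0.4200}) = 0.6035
P(1−P) = 0.6035 × 0.3965 = 0.2393
I = α² × P(1−P) = 1.4² × 0.2393 = 0.46901

0.4690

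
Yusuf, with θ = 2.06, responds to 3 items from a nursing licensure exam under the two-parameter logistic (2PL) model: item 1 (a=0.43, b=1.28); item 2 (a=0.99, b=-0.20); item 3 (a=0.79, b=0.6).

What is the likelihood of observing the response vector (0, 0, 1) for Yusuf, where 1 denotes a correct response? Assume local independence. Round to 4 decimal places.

P(θ) = 1 / (1 + exp(−a(θ − b)))
P_1 = 1/(1+e^{-0.3354}) = 0.5831
P_2 = 1/(1+e^{-2.2374}) = 0.9036
P_3 = 1/(1+e^{-1.1534}) = 0.7601
L = (1−P_1) × (1−P_2) × P_3 = 0.4169 × 0.0964 × 0.7601 = 0.03056

0.0306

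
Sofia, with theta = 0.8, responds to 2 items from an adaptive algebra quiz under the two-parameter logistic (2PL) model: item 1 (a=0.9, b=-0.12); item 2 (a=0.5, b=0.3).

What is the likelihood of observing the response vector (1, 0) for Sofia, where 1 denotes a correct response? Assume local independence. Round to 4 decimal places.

0.3047

P(theta) = 1 / (1 + exp(−a(theta − b)))
P_1 = 1/(1+e^{-0.8280}) = 0.6959
P_2 = 1/(1+e^{-0.2500}) = 0.5622
L = P_1 × (1−P_2) = 0.6959 × 0.4378 = 0.30470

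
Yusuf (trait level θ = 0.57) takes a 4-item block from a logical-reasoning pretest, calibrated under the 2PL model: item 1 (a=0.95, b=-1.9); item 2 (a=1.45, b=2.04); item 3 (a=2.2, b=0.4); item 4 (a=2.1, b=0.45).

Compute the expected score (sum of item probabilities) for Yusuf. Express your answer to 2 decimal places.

2.17

P(θ) = 1 / (1 + exp(−a(θ − b)))
P_1 = 1/(1+e^{-2.3465}) = 0.9127
P_2 = 1/(1+e^{2.1315}) = 0.1061
P_3 = 1/(1+e^{-0.3740}) = 0.5924
P_4 = 1/(1+e^{-0.2520}) = 0.5627
E[score] = 0.9127 + 0.1061 + 0.5924 + 0.5627 = 2.1738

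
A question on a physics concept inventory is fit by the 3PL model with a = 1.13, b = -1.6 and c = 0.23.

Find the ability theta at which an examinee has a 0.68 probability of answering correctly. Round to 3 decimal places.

-1.298

P(theta) = c + (1 − c) · 1 / (1 + exp(−a(theta − b)))
Remove guessing floor: (0.68 − 0.23)/(1 − 0.23) = 0.5844
logit = ln(0.5844/0.4156) = 0.3409
theta = b + logit/(a) = -1.6 + 0.3409/1.1300 = -1.2983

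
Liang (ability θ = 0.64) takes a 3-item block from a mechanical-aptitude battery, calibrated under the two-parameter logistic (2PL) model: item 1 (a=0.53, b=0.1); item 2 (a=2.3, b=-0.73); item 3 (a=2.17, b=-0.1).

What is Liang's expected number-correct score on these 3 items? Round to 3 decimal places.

P(θ) = 1 / (1 + exp(−a(θ − b)))
P_1 = 1/(1+e^{-0.2862}) = 0.5711
P_2 = 1/(1+e^{-3.1510}) = 0.9589
P_3 = 1/(1+e^{-1.6058}) = 0.8328
E[score] = 0.5711 + 0.9589 + 0.8328 = 2.3628

2.363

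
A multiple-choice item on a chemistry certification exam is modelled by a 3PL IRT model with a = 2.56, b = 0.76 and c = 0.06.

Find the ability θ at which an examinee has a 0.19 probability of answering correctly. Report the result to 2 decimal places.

P(θ) = c + (1 − c) · 1 / (1 + exp(−a(θ − b)))
Remove guessing floor: (0.19 − 0.06)/(1 − 0.06) = 0.1383
logit = ln(0.1383/0.8617) = -1.8295
θ = b + logit/(a) = 0.76 + (-1.8295)/2.5600 = 0.0454

0.05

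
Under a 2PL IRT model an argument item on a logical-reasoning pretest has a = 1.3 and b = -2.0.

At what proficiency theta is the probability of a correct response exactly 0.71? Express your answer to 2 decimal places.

P(theta) = 1 / (1 + exp(−a(theta − b)))
logit = ln(0.7100/0.2900) = 0.8954
theta = b + logit/(a) = -2.0 + 0.8954/1.3000 = -1.3112

-1.31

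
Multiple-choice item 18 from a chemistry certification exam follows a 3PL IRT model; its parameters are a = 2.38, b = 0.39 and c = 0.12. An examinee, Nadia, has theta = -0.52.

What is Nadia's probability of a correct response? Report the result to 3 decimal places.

P(theta) = c + (1 − c) · 1 / (1 + exp(−a(theta − b)))
Exponent: 2.38 × (-0.52 − 0.39) = -2.1658
1/(1 + e^{2.1658}) = 0.1029
P = 0.12 + 0.88 × 0.1029 = 0.2105

0.211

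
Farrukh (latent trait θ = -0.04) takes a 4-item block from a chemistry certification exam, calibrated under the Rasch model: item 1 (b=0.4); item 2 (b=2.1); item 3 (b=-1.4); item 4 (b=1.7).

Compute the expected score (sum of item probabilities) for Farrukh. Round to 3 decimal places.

1.442

P(θ) = 1 / (1 + exp(−(θ − b)))
P_1 = 1/(1+e^{0.4400}) = 0.3917
P_2 = 1/(1+e^{2.1400}) = 0.1053
P_3 = 1/(1+e^{-1.3600}) = 0.7958
P_4 = 1/(1+e^{1.7400}) = 0.1493
E[score] = 0.3917 + 0.1053 + 0.7958 + 0.1493 = 1.4421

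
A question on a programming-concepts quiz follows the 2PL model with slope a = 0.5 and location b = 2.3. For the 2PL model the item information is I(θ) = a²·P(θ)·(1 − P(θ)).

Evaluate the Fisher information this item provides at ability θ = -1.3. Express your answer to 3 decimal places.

0.030

P = 1/(1+e^{1.8000}) = 0.1419
P(1−P) = 0.1419 × 0.8581 = 0.1217
I = a² × P(1−P) = 0.5² × 0.1217 = 0.03043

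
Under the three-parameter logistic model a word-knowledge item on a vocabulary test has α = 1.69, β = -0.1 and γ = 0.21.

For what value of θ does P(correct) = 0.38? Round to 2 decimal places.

P(θ) = γ + (1 − γ) · 1 / (1 + exp(−α(θ − β)))
Remove guessing floor: (0.38 − 0.21)/(1 − 0.21) = 0.2152
logit = ln(0.2152/0.7848) = -1.2939
θ = β + logit/(α) = -0.1 + (-1.2939)/1.6900 = -0.8656

-0.87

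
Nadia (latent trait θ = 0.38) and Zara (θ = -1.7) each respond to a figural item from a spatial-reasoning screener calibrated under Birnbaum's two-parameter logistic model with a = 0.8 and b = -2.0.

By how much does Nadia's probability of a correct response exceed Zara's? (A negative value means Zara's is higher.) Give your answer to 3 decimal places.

0.311

P(θ) = 1 / (1 + exp(−a(θ − b)))
P(Nadia) = 0.8703  [exponent 1.9040]
P(Zara) = 0.5597  [exponent 0.2400]
Difference = 0.8703 − 0.5597 = 0.3106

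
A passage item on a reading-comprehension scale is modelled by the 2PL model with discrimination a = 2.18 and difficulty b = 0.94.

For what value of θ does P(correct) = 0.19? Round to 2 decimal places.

0.27

P(θ) = 1 / (1 + exp(−a(θ − b)))
logit = ln(0.1900/0.8100) = -1.4500
θ = b + logit/(a) = 0.94 + (-1.4500)/2.1800 = 0.2749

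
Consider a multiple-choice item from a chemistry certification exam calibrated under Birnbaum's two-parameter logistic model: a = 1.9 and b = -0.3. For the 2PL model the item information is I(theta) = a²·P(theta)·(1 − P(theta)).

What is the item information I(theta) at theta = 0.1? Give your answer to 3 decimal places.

0.784

P = 1/(1+e^{-0.7600}) = 0.6814
P(1−P) = 0.6814 × 0.3186 = 0.2171
I = a² × P(1−P) = 1.9² × 0.2171 = 0.78377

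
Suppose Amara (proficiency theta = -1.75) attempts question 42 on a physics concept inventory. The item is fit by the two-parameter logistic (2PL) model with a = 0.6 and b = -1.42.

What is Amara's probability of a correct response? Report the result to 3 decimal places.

P(theta) = 1 / (1 + exp(−a(theta − b)))
Exponent: 0.6 × (-1.75 − (-1.42)) = -0.1980
1/(1 + e^{0.1980}) = 0.4507

0.451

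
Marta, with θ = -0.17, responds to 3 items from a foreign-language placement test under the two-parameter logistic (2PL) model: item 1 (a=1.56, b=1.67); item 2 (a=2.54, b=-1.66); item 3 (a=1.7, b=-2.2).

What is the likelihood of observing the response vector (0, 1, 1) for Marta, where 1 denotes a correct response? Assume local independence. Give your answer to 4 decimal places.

0.8969

P(θ) = 1 / (1 + exp(−a(θ − b)))
P_1 = 1/(1+e^{2.8704}) = 0.0536
P_2 = 1/(1+e^{-3.7846}) = 0.9778
P_3 = 1/(1+e^{-3.4510}) = 0.9693
L = (1−P_1) × P_2 × P_3 = 0.9464 × 0.9778 × 0.9693 = 0.89690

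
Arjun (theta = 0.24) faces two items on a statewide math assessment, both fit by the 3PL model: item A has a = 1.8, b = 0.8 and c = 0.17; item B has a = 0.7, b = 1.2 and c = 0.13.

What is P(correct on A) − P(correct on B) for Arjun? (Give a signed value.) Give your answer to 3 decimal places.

P(theta) = c + (1 − c) · 1 / (1 + exp(−a(theta − b)))
P_A = 0.3919
P_B = 0.4241
P_A − P_B = -0.0322

-0.032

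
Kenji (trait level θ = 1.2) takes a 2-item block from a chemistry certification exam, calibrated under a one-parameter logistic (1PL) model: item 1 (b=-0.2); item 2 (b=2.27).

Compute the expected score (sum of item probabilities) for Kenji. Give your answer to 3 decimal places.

P(θ) = 1 / (1 + exp(−(θ − b)))
P_1 = 1/(1+e^{-1.4000}) = 0.8022
P_2 = 1/(1+e^{1.0700}) = 0.2554
E[score] = 0.8022 + 0.2554 = 1.0576

1.058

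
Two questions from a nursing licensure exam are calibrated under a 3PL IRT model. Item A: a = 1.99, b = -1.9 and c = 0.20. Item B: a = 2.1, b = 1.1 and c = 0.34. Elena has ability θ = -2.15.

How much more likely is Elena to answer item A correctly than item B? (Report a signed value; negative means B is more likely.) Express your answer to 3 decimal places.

0.162

P(θ) = c + (1 − c) · 1 / (1 + exp(−a(θ − b)))
P_A = 0.5025
P_B = 0.3407
P_A − P_B = 0.1618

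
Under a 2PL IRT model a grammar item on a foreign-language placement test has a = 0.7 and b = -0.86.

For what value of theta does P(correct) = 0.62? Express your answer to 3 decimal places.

-0.161

P(theta) = 1 / (1 + exp(−a(theta − b)))
logit = ln(0.6200/0.3800) = 0.4895
theta = b + logit/(a) = -0.86 + 0.4895/0.7000 = -0.1606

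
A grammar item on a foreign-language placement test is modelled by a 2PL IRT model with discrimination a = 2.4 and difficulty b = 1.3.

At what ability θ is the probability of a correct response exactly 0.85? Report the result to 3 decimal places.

2.023

P(θ) = 1 / (1 + exp(−a(θ − b)))
logit = ln(0.8500/0.1500) = 1.7346
θ = b + logit/(a) = 1.3 + 1.7346/2.4000 = 2.0228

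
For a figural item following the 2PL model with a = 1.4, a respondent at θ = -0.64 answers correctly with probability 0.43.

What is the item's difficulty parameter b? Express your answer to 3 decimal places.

-0.439

P(θ) = 1 / (1 + exp(−a(θ − b)))
logit(0.43) = ln(0.43/0.57) = -0.2819
b = θ − logit/(a) = -0.64 − (-0.2819)/1.4000 = -0.4387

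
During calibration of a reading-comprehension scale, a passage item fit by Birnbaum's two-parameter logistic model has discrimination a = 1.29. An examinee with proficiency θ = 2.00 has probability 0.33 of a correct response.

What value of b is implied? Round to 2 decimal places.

P(θ) = 1 / (1 + exp(−a(θ − b)))
logit(0.33) = ln(0.33/0.67) = -0.7082
b = θ − logit/(a) = 2.00 − (-0.7082)/1.2900 = 2.5490

2.55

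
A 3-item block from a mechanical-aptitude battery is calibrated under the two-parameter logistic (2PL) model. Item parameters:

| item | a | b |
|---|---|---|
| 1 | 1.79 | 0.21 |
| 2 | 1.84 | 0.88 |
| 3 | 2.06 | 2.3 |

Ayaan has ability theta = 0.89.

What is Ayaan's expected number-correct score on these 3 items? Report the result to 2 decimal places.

1.33

P(theta) = 1 / (1 + exp(−a(theta − b)))
P_1 = 1/(1+e^{-1.2172}) = 0.7716
P_2 = 1/(1+e^{-0.0184}) = 0.5046
P_3 = 1/(1+e^{2.9046}) = 0.0519
E[score] = 0.7716 + 0.5046 + 0.0519 = 1.3281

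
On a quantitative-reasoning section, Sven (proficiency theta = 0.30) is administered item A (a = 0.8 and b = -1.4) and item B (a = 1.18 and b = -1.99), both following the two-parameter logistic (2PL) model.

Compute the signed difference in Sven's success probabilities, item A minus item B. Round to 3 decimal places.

P(theta) = 1 / (1 + exp(−a(theta − b)))
P_A = 0.7958
P_B = 0.9372
P_A − P_B = -0.1414

-0.141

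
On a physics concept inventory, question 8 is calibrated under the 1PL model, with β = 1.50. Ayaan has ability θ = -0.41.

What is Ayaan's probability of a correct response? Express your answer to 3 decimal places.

0.129

P(θ) = 1 / (1 + exp(−(θ − β)))
Exponent: (-0.41 − 1.50) = -1.9100
1/(1 + e^{1.9100}) = 0.1290
P = 0.1290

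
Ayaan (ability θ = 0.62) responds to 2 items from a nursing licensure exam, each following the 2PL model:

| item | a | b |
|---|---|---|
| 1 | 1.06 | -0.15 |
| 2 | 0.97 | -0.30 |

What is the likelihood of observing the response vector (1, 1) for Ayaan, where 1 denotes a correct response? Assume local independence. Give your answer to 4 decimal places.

0.4919

P(θ) = 1 / (1 + exp(−a(θ − b)))
P_1 = 1/(1+e^{-0.8162}) = 0.6934
P_2 = 1/(1+e^{-0.8924}) = 0.7094
L = P_1 × P_2 = 0.6934 × 0.7094 = 0.49191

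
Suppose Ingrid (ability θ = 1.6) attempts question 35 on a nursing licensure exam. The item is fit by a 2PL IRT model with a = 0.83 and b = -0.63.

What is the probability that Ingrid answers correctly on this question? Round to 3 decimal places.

0.864

P(θ) = 1 / (1 + exp(−a(θ − b)))
Exponent: 0.83 × (1.6 − (-0.63)) = 1.8509
1/(1 + e^{-1.8509}) = 0.8642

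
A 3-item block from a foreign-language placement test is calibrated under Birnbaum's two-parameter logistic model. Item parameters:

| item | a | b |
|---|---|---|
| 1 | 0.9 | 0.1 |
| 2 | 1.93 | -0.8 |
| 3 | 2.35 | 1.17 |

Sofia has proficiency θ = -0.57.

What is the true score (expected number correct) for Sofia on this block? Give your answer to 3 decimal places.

0.979

P(θ) = 1 / (1 + exp(−a(θ − b)))
P_1 = 1/(1+e^{0.6030}) = 0.3537
P_2 = 1/(1+e^{-0.4439}) = 0.6092
P_3 = 1/(1+e^{4.0890}) = 0.0165
E[score] = 0.3537 + 0.6092 + 0.0165 = 0.9793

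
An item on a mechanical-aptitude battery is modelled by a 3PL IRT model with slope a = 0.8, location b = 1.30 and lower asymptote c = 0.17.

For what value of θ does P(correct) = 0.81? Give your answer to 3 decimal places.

P(θ) = c + (1 − c) · 1 / (1 + exp(−a(θ − b)))
Remove guessing floor: (0.81 − 0.17)/(1 − 0.17) = 0.7711
logit = ln(0.7711/0.2289) = 1.2144
θ = b + logit/(a) = 1.30 + 1.2144/0.8000 = 2.8181

2.818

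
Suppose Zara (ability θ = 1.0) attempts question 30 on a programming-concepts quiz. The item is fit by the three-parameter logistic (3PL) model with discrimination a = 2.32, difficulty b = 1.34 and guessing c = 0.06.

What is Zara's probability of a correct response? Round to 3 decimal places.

P(θ) = c + (1 − c) · 1 / (1 + exp(−a(θ − b)))
Exponent: 2.32 × (1.0 − 1.34) = -0.7888
1/(1 + e^{0.7888}) = 0.3124
P = 0.06 + 0.94 × 0.3124 = 0.3537

0.354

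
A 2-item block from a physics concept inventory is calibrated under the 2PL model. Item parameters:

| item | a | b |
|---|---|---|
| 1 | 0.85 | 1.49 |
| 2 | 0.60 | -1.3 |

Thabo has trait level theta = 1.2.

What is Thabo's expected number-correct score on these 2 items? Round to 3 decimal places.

P(theta) = 1 / (1 + exp(−a(theta − b)))
P_1 = 1/(1+e^{0.2465}) = 0.4387
P_2 = 1/(1+e^{-1.5000}) = 0.8176
E[score] = 0.4387 + 0.8176 = 1.2563

1.256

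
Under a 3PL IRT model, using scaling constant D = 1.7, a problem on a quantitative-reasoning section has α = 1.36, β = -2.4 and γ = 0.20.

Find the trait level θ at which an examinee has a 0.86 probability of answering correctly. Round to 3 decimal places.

-1.729

P(θ) = γ + (1 − γ) · 1 / (1 + exp(−D·α(θ − β)))
Remove guessing floor: (0.86 − 0.20)/(1 − 0.20) = 0.8250
logit = ln(0.8250/0.1750) = 1.5506
θ = β + logit/(1.7·α) = -2.4 + 1.5506/2.3120 = -1.7293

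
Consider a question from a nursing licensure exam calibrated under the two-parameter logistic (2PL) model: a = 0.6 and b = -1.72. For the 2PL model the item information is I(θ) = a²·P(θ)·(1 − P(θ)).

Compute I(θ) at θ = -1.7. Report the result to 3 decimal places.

0.090

P = 1/(1+e^{-0.0120}) = 0.5030
P(1−P) = 0.5030 × 0.4970 = 0.2500
I = a² × P(1−P) = 0.6² × 0.2500 = 0.09000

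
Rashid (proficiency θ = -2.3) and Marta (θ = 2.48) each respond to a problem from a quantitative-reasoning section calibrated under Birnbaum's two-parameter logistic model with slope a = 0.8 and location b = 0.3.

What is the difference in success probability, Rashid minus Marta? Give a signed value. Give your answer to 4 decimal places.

P(θ) = 1 / (1 + exp(−a(θ − b)))
P(Rashid) = 0.1111  [exponent -2.0800]
P(Marta) = 0.8512  [exponent 1.7440]
Difference = 0.1111 − 0.8512 = -0.7401

-0.7401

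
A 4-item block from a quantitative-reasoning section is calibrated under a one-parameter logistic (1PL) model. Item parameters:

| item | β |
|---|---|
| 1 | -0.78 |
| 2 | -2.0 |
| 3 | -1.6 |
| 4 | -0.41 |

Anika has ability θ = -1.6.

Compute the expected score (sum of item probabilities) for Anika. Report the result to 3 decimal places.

P(θ) = 1 / (1 + exp(−(θ − β)))
P_1 = 1/(1+e^{0.8200}) = 0.3058
P_2 = 1/(1+e^{-0.4000}) = 0.5987
P_3 = 1/(1+e^{0.0000}) = 0.5000
P_4 = 1/(1+e^{1.1900}) = 0.2333
E[score] = 0.3058 + 0.5987 + 0.5000 + 0.2333 = 1.6377

1.638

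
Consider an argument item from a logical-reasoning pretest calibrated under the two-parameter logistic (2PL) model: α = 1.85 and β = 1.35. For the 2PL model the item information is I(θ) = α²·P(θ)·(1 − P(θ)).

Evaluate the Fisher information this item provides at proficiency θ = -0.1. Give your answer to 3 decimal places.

P = 1/(1+e^{2.6825}) = 0.0640
P(1−P) = 0.0640 × 0.9360 = 0.0599
I = α² × P(1−P) = 1.85² × 0.0599 = 0.20506

0.205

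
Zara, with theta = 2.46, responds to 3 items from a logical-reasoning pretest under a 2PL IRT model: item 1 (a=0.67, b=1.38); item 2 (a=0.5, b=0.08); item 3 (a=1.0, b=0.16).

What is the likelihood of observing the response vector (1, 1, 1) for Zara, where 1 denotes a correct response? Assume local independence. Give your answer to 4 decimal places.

P(theta) = 1 / (1 + exp(−a(theta − b)))
P_1 = 1/(1+e^{-0.7236}) = 0.6734
P_2 = 1/(1+e^{-1.1900}) = 0.7667
P_3 = 1/(1+e^{-2.3000}) = 0.9089
L = P_1 × P_2 × P_3 = 0.6734 × 0.7667 × 0.9089 = 0.46927

0.4693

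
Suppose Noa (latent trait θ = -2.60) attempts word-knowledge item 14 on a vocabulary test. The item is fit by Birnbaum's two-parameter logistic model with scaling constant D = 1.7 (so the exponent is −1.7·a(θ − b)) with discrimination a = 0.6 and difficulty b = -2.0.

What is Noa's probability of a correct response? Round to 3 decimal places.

P(θ) = 1 / (1 + exp(−D·a(θ − b)))
Exponent: 1.7 × 0.6 × (-2.60 − (-2.0)) = -0.6120
1/(1 + e^{0.6120}) = 0.3516
P = 0.3516

0.352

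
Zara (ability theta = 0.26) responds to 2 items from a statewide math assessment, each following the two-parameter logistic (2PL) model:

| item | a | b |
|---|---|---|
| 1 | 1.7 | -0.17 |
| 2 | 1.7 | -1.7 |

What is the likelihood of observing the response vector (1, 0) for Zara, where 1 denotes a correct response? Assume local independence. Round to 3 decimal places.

0.023

P(theta) = 1 / (1 + exp(−a(theta − b)))
P_1 = 1/(1+e^{-0.7310}) = 0.6750
P_2 = 1/(1+e^{-3.3320}) = 0.9655
L = P_1 × (1−P_2) = 0.6750 × 0.0345 = 0.02328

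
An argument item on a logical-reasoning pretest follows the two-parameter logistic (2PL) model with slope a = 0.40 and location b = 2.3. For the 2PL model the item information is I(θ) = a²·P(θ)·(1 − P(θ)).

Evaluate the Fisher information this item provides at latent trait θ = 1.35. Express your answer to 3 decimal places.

0.039

P = 1/(1+e^{0.3800}) = 0.4061
P(1−P) = 0.4061 × 0.5939 = 0.2412
I = a² × P(1−P) = 0.40² × 0.2412 = 0.03859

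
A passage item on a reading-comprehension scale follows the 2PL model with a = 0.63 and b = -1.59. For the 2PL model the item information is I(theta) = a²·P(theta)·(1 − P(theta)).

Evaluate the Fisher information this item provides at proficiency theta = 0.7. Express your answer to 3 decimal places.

P = 1/(1+e^{-1.4427}) = 0.8089
P(1−P) = 0.8089 × 0.1911 = 0.1546
I = a² × P(1−P) = 0.63² × 0.1546 = 0.06136

0.061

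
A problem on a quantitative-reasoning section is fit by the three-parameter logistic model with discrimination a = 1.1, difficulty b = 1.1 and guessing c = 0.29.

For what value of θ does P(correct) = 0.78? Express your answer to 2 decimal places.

P(θ) = c + (1 − c) · 1 / (1 + exp(−a(θ − b)))
Remove guessing floor: (0.78 − 0.29)/(1 − 0.29) = 0.6901
logit = ln(0.6901/0.3099) = 0.8008
θ = b + logit/(a) = 1.1 + 0.8008/1.1000 = 1.8280

1.83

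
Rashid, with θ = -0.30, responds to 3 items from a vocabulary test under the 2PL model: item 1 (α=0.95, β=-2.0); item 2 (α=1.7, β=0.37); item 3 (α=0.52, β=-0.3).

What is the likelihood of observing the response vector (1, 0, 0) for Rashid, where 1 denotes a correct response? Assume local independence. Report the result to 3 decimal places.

P(θ) = 1 / (1 + exp(−α(θ − β)))
P_1 = 1/(1+e^{-1.6150}) = 0.8341
P_2 = 1/(1+e^{1.1390}) = 0.2425
P_3 = 1/(1+e^{0.0000}) = 0.5000
L = P_1 × (1−P_2) × (1−P_3) = 0.8341 × 0.7575 × 0.5000 = 0.31592

0.316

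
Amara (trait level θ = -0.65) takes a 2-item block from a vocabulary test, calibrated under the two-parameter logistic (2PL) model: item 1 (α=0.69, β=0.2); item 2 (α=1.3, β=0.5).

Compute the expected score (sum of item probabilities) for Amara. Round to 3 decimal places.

0.541

P(θ) = 1 / (1 + exp(−α(θ − β)))
P_1 = 1/(1+e^{0.5865}) = 0.3574
P_2 = 1/(1+e^{1.4950}) = 0.1832
E[score] = 0.3574 + 0.1832 = 0.5406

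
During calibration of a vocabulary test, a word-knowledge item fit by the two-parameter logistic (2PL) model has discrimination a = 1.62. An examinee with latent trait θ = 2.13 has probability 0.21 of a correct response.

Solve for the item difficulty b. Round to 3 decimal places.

P(θ) = 1 / (1 + exp(−a(θ − b)))
logit(0.21) = ln(0.21/0.79) = -1.3249
b = θ − logit/(a) = 2.13 − (-1.3249)/1.6200 = 2.9479

2.948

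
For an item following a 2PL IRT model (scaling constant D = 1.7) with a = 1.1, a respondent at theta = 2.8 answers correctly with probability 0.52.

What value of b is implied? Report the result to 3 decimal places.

2.757

P(theta) = 1 / (1 + exp(−D·a(theta − b)))
logit(0.52) = ln(0.52/0.48) = 0.0800
b = theta − logit/(1.7·a) = 2.8 − 0.0800/1.8700 = 2.7572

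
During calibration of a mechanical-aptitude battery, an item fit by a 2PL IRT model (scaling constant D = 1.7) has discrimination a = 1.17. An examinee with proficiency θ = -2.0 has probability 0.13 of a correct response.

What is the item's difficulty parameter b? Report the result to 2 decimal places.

-1.04

P(θ) = 1 / (1 + exp(−D·a(θ − b)))
logit(0.13) = ln(0.13/0.87) = -1.9010
b = θ − logit/(1.7·a) = -2.0 − (-1.9010)/1.9890 = -1.0443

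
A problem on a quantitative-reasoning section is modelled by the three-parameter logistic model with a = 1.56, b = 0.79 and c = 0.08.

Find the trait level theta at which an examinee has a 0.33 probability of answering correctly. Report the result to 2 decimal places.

P(theta) = c + (1 − c) · 1 / (1 + exp(−a(theta − b)))
Remove guessing floor: (0.33 − 0.08)/(1 − 0.08) = 0.2717
logit = ln(0.2717/0.7283) = -0.9858
theta = b + logit/(a) = 0.79 + (-0.9858)/1.5600 = 0.1581

0.16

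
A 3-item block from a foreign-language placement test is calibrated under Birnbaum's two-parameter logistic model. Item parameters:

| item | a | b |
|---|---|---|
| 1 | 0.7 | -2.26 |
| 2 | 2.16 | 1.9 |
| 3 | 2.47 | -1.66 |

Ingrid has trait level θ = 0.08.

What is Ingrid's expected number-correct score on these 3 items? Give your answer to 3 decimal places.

1.843

P(θ) = 1 / (1 + exp(−a(θ − b)))
P_1 = 1/(1+e^{-1.6380}) = 0.8373
P_2 = 1/(1+e^{3.9312}) = 0.0192
P_3 = 1/(1+e^{-4.2978}) = 0.9866
E[score] = 0.8373 + 0.0192 + 0.9866 = 1.8431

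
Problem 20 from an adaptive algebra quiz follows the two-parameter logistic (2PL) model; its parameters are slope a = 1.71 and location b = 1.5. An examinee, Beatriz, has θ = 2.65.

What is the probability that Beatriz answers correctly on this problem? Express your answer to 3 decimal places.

0.877

P(θ) = 1 / (1 + exp(−a(θ − b)))
Exponent: 1.71 × (2.65 − 1.5) = 1.9665
1/(1 + e^{-1.9665}) = 0.8772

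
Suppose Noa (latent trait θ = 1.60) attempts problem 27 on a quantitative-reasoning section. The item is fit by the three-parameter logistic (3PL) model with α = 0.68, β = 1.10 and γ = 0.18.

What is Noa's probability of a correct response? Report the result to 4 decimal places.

P(θ) = γ + (1 − γ) · 1 / (1 + exp(−α(θ − β)))
Exponent: 0.68 × (1.60 − 1.10) = 0.3400
1/(1 + e^{-0.3400}) = 0.5842
P = 0.18 + 0.82 × 0.5842 = 0.6590

0.6590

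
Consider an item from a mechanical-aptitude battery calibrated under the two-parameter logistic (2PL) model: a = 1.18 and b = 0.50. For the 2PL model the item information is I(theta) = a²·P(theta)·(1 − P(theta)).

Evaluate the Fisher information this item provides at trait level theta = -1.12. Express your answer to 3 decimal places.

P = 1/(1+e^{1.9116}) = 0.1288
P(1−P) = 0.1288 × 0.8712 = 0.1122
I = a² × P(1−P) = 1.18² × 0.1122 = 0.15624

0.156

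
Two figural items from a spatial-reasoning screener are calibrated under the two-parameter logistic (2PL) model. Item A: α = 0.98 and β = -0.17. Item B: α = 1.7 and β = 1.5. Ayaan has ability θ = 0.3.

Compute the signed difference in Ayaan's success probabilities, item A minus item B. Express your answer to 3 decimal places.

P(θ) = 1 / (1 + exp(−α(θ − β)))
P_A = 0.6132
P_B = 0.1151
P_A − P_B = 0.4981

0.498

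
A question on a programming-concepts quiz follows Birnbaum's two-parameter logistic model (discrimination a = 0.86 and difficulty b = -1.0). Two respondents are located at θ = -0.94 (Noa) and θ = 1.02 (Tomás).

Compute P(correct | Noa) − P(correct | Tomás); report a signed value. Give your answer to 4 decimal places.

-0.3374

P(θ) = 1 / (1 + exp(−a(θ − b)))
P(Noa) = 0.5129  [exponent 0.0516]
P(Tomás) = 0.8503  [exponent 1.7372]
Difference = 0.5129 − 0.8503 = -0.3374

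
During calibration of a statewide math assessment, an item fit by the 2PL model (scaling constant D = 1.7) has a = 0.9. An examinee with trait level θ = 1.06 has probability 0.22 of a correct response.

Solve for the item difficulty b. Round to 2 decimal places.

1.89

P(θ) = 1 / (1 + exp(−D·a(θ − b)))
logit(0.22) = ln(0.22/0.78) = -1.2657
b = θ − logit/(1.7·a) = 1.06 − (-1.2657)/1.5300 = 1.8872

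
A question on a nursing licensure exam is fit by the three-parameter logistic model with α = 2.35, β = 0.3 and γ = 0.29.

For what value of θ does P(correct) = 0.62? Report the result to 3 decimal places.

0.240

P(θ) = γ + (1 − γ) · 1 / (1 + exp(−α(θ − β)))
Remove guessing floor: (0.62 − 0.29)/(1 − 0.29) = 0.4648
logit = ln(0.4648/0.5352) = -0.1411
θ = β + logit/(α) = 0.3 + (-0.1411)/2.3500 = 0.2400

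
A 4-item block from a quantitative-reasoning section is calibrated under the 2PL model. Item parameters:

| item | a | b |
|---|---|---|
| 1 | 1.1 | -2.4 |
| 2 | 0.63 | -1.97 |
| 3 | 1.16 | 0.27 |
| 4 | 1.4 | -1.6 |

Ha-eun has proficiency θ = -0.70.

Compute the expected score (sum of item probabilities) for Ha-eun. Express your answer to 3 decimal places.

P(θ) = 1 / (1 + exp(−a(θ − b)))
P_1 = 1/(1+e^{-1.8700}) = 0.8665
P_2 = 1/(1+e^{-0.8001}) = 0.6900
P_3 = 1/(1+e^{1.1252}) = 0.2450
P_4 = 1/(1+e^{-1.2600}) = 0.7790
E[score] = 0.8665 + 0.6900 + 0.2450 + 0.7790 = 2.5805

2.581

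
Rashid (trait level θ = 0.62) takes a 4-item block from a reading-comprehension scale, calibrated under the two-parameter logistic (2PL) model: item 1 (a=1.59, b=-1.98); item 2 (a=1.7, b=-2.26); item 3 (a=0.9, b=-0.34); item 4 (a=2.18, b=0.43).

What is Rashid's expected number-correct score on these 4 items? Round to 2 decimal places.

3.28

P(θ) = 1 / (1 + exp(−a(θ − b)))
P_1 = 1/(1+e^{-4.1340}) = 0.9842
P_2 = 1/(1+e^{-4.8960}) = 0.9926
P_3 = 1/(1+e^{-0.8640}) = 0.7035
P_4 = 1/(1+e^{-0.4142}) = 0.6021
E[score] = 0.9842 + 0.9926 + 0.7035 + 0.6021 = 3.2824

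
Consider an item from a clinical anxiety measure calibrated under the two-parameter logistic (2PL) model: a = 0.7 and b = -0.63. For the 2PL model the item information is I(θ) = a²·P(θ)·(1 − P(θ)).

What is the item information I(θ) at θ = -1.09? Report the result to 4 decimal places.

0.1194

P = 1/(1+e^{0.3220}) = 0.4202
P(1−P) = 0.4202 × 0.5798 = 0.2436
I = a² × P(1−P) = 0.7² × 0.2436 = 0.11938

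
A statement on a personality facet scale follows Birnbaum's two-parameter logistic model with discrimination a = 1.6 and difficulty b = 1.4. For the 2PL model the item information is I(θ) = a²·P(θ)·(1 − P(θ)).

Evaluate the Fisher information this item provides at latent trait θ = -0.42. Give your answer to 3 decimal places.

P = 1/(1+e^{2.9120}) = 0.0516
P(1−P) = 0.0516 × 0.9484 = 0.0489
I = a² × P(1−P) = 1.6² × 0.0489 = 0.12520

0.125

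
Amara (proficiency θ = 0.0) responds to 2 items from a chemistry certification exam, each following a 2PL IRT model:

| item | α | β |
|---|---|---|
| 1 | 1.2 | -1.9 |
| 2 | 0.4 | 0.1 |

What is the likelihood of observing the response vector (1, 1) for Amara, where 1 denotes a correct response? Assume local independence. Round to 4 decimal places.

P(θ) = 1 / (1 + exp(−α(θ − β)))
P_1 = 1/(1+e^{-2.2800}) = 0.9072
P_2 = 1/(1+e^{0.0400}) = 0.4900
L = P_1 × P_2 = 0.9072 × 0.4900 = 0.44453

0.4445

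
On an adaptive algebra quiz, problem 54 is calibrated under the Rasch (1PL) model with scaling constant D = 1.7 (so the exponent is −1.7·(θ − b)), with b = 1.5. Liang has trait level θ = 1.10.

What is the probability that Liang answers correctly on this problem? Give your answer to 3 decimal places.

0.336

P(θ) = 1 / (1 + exp(−D·(θ − b)))
Exponent: 1.7 × (1.10 − 1.5) = -0.6800
1/(1 + e^{0.6800}) = 0.3363
P = 0.3363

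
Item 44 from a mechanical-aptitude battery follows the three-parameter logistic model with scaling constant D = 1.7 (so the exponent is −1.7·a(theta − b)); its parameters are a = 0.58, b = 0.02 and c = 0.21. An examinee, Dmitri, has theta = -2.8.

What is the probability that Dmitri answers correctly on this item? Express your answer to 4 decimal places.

0.2561

P(theta) = c + (1 − c) · 1 / (1 + exp(−D·a(theta − b)))
Exponent: 1.7 × 0.58 × (-2.8 − 0.02) = -2.7805
1/(1 + e^{2.7805}) = 0.0584
P = 0.21 + 0.79 × 0.0584 = 0.2561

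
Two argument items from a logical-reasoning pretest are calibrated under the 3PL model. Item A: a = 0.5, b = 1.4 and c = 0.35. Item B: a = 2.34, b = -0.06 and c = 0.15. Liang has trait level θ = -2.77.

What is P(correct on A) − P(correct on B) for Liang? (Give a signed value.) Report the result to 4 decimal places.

0.2704

P(θ) = c + (1 − c) · 1 / (1 + exp(−a(θ − b)))
P_A = 0.4219
P_B = 0.1515
P_A − P_B = 0.2704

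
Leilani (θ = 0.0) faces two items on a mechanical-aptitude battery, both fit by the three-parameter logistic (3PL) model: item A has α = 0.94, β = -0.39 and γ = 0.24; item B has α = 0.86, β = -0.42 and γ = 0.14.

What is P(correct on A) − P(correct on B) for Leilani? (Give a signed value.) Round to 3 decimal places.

0.042

P(θ) = γ + (1 − γ) · 1 / (1 + exp(−α(θ − β)))
P_A = 0.6889
P_B = 0.6468
P_A − P_B = 0.0421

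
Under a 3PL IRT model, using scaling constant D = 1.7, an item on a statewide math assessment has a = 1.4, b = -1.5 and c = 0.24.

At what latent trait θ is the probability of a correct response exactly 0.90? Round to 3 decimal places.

-0.707

P(θ) = c + (1 − c) · 1 / (1 + exp(−D·a(θ − b)))
Remove guessing floor: (0.90 − 0.24)/(1 − 0.24) = 0.8684
logit = ln(0.8684/0.1316) = 1.8871
θ = b + logit/(1.7·a) = -1.5 + 1.8871/2.3800 = -0.7071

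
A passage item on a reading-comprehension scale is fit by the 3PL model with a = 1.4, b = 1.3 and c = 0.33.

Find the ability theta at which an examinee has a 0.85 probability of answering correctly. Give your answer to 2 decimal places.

2.19

P(theta) = c + (1 − c) · 1 / (1 + exp(−a(theta − b)))
Remove guessing floor: (0.85 − 0.33)/(1 − 0.33) = 0.7761
logit = ln(0.7761/0.2239) = 1.2432
theta = b + logit/(a) = 1.3 + 1.2432/1.4000 = 2.1880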